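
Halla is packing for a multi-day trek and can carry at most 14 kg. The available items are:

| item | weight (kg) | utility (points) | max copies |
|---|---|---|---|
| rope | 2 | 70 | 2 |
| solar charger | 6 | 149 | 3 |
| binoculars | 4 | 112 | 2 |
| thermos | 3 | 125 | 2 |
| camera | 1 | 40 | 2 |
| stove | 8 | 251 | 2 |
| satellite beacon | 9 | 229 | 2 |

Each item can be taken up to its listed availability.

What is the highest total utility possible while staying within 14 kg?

512

Density check — thermos 41.67, camera 40.00, rope 35.00 are the best per kg.
Taking the top-ratio items first gives 2×rope + 2×thermos + 2×camera for 470 (12 kg).
Replace rope with binoculars: the trade gains 42 net, giving 512 at 14 kg.
Nothing else within 14 kg beats 512.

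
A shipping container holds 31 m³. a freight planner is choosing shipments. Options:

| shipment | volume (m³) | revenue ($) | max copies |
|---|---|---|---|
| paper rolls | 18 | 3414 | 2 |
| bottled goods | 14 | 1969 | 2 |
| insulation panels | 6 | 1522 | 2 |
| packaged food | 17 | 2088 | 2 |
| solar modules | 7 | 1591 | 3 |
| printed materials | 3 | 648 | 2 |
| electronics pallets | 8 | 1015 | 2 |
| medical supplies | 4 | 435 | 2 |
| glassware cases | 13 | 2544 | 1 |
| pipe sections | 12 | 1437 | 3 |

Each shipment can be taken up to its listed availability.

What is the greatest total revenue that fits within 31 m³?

6943

Density check — insulation panels 253.67, solar modules 227.29, printed materials 216.00, glassware cases 195.69 are the best per m³.
A density-first pass picks 2×insulation panels + 2×solar modules + printed materials — 6874 at 29 m³.
The 6 m³ tied up in insulation panels is better spent on solar modules — total rises to 6943 (30 m³).
Every other selection either busts 31 m³ or exceeds an availability limit or fails to beat 6943.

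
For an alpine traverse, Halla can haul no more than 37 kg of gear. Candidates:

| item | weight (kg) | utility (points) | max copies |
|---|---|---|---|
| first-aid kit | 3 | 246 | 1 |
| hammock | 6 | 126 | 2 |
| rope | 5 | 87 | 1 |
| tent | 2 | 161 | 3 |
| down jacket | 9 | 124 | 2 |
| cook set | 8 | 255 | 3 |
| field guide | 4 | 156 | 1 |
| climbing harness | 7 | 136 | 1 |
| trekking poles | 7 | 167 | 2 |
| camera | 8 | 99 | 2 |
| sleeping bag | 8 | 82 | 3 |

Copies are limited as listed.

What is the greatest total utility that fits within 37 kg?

1650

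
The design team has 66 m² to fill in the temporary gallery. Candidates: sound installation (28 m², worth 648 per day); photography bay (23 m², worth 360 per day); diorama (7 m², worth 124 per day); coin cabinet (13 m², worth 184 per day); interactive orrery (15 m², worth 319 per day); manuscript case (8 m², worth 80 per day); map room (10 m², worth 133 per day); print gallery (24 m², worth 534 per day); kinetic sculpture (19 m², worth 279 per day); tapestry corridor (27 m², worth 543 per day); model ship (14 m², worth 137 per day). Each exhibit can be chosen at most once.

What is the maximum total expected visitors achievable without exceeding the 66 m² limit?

Greedy by ratio would take sound installation + diorama + print gallery: 59 m² used, total 1306.
Replace sound installation and diorama with interactive orrery + tapestry corridor: the trade gains 90 net, giving 1396 at 66 m².

1396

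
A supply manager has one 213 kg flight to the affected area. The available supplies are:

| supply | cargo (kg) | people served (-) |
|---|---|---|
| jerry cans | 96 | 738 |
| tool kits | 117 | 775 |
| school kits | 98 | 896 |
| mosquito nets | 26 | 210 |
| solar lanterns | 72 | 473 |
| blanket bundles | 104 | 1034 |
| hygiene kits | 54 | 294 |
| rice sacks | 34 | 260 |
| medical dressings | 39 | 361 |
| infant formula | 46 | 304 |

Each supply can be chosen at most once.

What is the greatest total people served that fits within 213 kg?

1930

By people served per kg: blanket bundles 9.94, medical dressings 9.26, school kits 9.14 lead.
A density-first pass picks mosquito nets + blanket bundles + rice sacks + medical dressings — 1865 at 203 kg.
Replace mosquito nets and rice sacks and medical dressings with school kits: the trade gains 65 net, giving 1930 at 202 kg.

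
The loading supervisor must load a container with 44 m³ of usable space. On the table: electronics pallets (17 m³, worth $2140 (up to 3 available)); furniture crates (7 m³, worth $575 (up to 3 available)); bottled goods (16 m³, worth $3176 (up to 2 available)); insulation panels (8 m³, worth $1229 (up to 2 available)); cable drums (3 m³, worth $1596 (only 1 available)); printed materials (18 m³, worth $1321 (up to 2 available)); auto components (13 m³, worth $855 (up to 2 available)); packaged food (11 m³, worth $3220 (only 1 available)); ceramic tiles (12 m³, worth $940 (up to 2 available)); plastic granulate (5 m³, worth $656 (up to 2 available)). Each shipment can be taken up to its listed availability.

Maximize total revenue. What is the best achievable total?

By revenue per m³: cable drums 532.00, packaged food 292.73, bottled goods 198.50 lead.
Taking bottled goods + insulation panels + cable drums + packaged food + plastic granulate: 43 m³ used, 9877 in revenue.
No other feasible combination exceeds 9877.

9877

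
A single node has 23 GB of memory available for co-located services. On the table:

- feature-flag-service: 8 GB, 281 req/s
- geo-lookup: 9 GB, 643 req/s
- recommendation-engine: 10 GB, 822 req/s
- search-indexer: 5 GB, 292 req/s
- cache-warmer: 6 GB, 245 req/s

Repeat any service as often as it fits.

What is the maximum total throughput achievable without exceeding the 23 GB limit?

1644

Best packing: 2×recommendation-engine — 20 GB, 1644 total.
Every other selection either busts 23 GB or fails to beat 1644.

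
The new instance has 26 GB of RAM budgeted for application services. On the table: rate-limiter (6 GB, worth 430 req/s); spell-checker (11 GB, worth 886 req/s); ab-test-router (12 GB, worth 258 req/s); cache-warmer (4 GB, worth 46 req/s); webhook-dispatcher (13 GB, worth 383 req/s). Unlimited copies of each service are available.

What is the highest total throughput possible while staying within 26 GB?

1818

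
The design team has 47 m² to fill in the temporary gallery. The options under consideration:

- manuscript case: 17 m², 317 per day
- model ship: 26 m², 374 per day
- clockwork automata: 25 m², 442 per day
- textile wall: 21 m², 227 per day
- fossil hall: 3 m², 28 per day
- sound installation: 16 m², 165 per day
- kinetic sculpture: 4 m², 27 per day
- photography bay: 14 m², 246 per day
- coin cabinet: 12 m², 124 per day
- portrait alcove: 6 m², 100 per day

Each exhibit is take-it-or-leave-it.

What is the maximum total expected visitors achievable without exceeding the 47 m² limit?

788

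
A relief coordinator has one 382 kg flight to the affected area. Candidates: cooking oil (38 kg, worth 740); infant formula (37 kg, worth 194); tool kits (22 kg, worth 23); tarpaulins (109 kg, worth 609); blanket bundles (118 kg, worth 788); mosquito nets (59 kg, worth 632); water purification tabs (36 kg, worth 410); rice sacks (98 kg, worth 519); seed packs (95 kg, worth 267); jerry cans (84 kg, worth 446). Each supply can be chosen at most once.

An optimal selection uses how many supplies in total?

6

Best achievable people served is 3210.
One optimal bundle: cooking oil + infant formula + blanket bundles + mosquito nets + water purification tabs + jerry cans (372 kg).
Every optimal selection uses 6 supplies.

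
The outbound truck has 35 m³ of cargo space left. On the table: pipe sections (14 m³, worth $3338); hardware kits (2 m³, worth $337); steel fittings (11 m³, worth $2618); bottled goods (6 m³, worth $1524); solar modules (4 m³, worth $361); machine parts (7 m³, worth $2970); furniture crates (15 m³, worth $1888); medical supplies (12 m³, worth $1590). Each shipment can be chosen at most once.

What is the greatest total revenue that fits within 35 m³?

Ranking by ratio (revenue/m³): machine parts 424.29, bottled goods 254.00, pipe sections 238.43, steel fittings 238.00.
A density-first pass picks pipe sections + hardware kits + bottled goods + solar modules + machine parts — 8530 at 33 m³.
Dropping bottled goods and solar modules frees 10 m³; slotting in steel fittings (11 m³) lifts the total to 9263 at 34 m³.
Nothing else within 35 m³ beats 9263.

9263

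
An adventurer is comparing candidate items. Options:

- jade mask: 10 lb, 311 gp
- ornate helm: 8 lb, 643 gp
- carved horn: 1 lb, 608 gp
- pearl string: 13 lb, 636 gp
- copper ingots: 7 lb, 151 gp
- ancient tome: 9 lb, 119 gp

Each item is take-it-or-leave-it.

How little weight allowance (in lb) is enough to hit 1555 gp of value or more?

19

Look for the lowest-weight combination reaching 1555.
Taking jade mask + ornate helm + carved horn gives 1562 (≥ 1555) for 19 lb.
Any bundle with less than 19 lb falls short of 1555.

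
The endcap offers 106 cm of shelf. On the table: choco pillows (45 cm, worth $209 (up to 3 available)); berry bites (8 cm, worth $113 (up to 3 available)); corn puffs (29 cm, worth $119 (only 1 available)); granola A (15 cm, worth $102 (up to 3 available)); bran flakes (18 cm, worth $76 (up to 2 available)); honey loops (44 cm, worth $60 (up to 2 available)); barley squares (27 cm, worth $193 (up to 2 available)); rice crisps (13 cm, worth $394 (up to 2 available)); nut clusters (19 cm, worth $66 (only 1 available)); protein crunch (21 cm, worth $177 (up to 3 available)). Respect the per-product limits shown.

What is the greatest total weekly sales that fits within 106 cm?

1545

By weekly sales per cm: rice crisps 30.31, berry bites 14.12, protein crunch 8.43, barley squares 7.15 lead.
The ratio heuristic lands on 3×berry bites + 2×rice crisps + 2×protein crunch (1481) but leaves 14 cm idle.
The 8 cm tied up in berry bites is better spent on protein crunch — total rises to 1545 (105 cm).
Nothing else within 106 cm beats 1545.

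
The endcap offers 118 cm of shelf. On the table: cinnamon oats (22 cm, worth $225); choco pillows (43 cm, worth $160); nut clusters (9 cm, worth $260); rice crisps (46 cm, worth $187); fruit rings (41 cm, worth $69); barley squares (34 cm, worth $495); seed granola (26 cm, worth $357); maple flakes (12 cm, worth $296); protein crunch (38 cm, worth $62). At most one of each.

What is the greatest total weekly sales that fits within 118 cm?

Ranking by ratio (weekly sales/cm): nut clusters 28.89, maple flakes 24.67, barley squares 14.56, seed granola 13.73.
Cinnamon oats + nut clusters + barley squares + seed granola + maple flakes uses 103 of the 118 cm and totals 1633.
The closest alternative, nut clusters + barley squares + seed granola + maple flakes, reaches only 1408.

1633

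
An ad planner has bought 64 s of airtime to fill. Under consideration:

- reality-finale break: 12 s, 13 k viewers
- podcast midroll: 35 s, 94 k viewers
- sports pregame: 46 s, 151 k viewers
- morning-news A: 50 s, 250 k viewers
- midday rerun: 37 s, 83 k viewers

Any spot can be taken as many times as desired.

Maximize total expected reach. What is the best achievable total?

The ratio ordering already packs tightly: reality-finale break + morning-news A, 62 s, 263.
That's the maximum — no swap from here does better than 263.

263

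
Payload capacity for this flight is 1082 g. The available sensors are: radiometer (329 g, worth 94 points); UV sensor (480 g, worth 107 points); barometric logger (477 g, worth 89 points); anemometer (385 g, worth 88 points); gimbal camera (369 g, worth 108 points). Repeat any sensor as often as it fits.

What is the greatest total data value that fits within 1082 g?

310

Best packing: radiometer + 2×gimbal camera — 1067 g, 310 total.
The spare 15 g is too small for any remaining sensor, and no exchange beats 310.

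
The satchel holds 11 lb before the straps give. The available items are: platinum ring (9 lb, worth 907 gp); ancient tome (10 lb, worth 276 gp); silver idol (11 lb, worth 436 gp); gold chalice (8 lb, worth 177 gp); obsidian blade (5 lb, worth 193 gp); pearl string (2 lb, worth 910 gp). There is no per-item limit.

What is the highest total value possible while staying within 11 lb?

4550

Density check — pearl string 455.00, platinum ring 100.78, silver idol 39.64, obsidian blade 38.60 are the best per lb.
5×pearl string uses 10 of the 11 lb and totals 4550.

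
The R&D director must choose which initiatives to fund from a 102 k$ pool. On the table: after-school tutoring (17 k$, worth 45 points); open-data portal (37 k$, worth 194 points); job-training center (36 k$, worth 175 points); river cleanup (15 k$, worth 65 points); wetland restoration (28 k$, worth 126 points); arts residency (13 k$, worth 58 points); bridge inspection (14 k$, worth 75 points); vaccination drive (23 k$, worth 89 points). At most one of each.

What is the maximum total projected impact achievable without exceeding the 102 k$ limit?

509

Taking the top-ratio projects first gives open-data portal + job-training center + arts residency + bridge inspection for 502 (100 k$).
The 13 k$ tied up in arts residency is better spent on river cleanup — total rises to 509 (102 k$).
Next best is open-data portal + job-training center + arts residency + bridge inspection at 502 (100 k$) — short by 7.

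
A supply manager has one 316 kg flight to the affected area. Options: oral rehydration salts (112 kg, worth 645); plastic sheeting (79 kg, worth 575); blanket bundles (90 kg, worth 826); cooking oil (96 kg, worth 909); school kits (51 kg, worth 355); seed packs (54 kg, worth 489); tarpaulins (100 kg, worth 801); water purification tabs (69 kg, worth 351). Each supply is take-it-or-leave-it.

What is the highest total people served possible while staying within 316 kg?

2665

The ratio heuristic lands on blanket bundles + cooking oil + school kits + seed packs (2579) but leaves 25 kg idle.
Replace seed packs with plastic sheeting: the trade gains 86 net, giving 2665 at 316 kg.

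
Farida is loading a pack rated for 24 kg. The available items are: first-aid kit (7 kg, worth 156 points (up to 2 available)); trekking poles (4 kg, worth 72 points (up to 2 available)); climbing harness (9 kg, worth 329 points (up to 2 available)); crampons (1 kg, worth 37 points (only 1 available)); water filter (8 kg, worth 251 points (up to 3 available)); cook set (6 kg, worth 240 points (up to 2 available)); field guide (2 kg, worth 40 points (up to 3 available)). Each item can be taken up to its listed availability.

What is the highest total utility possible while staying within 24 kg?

Ranking by ratio (utility/kg): cook set 40.00, crampons 37.00, climbing harness 36.56.
A density-first pass picks climbing harness + crampons + 2×cook set + field guide — 886 at 24 kg.
Dropping crampons and cook set and field guide frees 9 kg; slotting in climbing harness (9 kg) lifts the total to 898 at 24 kg.
That's the maximum — no swap from here does better than 898.

898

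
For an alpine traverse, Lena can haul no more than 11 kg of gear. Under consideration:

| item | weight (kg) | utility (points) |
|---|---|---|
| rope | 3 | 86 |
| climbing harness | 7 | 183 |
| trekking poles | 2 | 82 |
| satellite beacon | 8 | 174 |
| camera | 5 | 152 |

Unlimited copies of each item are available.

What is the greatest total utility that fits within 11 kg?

Density check — trekking poles 41.00, camera 30.40, rope 28.67, climbing harness 26.14 are the best per kg.
Filling by ratio: 5×trekking poles for 410, with 1 kg left unused.
Replace trekking poles with rope: the trade gains 4 net, giving 414 at 11 kg.
That's the maximum — no swap from here does better than 414.

414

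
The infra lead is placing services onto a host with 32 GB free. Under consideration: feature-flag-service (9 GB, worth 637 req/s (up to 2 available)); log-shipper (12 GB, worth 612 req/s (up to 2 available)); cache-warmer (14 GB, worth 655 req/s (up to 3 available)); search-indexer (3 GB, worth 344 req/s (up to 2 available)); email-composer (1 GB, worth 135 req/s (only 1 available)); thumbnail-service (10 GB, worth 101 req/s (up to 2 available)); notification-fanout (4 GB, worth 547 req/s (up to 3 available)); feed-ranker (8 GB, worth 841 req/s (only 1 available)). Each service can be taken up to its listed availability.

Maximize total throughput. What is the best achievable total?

Greedy by ratio would take 2×search-indexer + email-composer + 3×notification-fanout + feed-ranker: 27 GB used, total 3305.
Dropping search-indexer and email-composer frees 4 GB; slotting in feature-flag-service (9 GB) lifts the total to 3463 at 32 GB.

3463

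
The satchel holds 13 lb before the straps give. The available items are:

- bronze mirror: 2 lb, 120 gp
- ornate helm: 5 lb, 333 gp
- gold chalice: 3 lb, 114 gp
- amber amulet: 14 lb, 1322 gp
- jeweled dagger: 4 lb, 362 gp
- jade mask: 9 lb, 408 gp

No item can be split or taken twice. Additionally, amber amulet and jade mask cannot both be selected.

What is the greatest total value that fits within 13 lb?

Best packing: bronze mirror + ornate helm + jeweled dagger — 11 lb, 815 total.
No other feasible combination exceeds 815.

815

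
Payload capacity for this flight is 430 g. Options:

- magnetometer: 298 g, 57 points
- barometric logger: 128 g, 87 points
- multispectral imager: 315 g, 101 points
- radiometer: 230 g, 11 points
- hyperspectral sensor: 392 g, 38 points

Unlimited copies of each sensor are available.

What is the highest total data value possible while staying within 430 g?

261

Density check — barometric logger 0.68, multispectral imager 0.32, magnetometer 0.19, hyperspectral sensor 0.10 are the best per g.
The ratio ordering already packs tightly: 3×barometric logger, 384 g, 261.
Nothing else within 430 g beats 261.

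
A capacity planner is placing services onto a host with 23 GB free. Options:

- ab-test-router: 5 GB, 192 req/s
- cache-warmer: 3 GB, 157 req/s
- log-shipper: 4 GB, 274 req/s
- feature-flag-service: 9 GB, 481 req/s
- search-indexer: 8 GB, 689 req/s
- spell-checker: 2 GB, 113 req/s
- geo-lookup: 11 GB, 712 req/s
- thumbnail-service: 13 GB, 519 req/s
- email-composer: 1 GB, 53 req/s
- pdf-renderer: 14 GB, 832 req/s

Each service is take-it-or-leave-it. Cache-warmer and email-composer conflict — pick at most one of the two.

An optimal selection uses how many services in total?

Optimal total is 1675.
For example log-shipper + search-indexer + geo-lookup achieves it, using 23 GB.
Every optimal selection uses 3 services.

3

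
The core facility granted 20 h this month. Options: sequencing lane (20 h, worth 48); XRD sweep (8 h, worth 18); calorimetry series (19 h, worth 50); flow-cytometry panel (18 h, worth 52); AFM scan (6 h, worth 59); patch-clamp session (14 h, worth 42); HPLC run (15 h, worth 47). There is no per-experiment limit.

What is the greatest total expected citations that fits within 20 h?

177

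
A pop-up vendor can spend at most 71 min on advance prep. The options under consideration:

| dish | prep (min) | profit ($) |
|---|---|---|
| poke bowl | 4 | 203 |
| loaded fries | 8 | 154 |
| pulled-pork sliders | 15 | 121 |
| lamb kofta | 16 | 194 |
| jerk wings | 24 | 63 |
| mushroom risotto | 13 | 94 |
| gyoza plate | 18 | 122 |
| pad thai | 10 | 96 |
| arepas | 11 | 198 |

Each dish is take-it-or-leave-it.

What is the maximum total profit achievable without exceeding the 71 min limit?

967

By profit per min: poke bowl 50.75, loaded fries 19.25, arepas 18.00, lamb kofta 12.12 lead.
Taking the top-ratio dishes first gives poke bowl + loaded fries + pulled-pork sliders + lamb kofta + pad thai + arepas for 966 (64 min).
Dropping pulled-pork sliders frees 15 min; slotting in gyoza plate (18 min) lifts the total to 967 at 67 min.
Every other selection either busts 71 min or fails to beat 967.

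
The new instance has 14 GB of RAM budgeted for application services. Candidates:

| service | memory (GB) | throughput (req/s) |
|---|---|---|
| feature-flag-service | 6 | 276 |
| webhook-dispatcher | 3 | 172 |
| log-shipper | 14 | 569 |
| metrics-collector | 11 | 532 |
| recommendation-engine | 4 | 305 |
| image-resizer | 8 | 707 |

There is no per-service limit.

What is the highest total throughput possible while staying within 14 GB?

1051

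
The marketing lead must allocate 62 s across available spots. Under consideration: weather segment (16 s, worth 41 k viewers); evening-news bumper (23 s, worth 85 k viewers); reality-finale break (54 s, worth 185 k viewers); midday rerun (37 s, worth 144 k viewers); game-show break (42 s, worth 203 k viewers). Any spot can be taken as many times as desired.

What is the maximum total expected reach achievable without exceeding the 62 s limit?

244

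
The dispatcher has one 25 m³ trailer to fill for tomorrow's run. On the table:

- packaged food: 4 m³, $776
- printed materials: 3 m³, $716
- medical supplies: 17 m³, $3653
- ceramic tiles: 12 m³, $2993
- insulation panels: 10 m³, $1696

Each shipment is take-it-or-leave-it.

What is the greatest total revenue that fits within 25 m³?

Greedy by ratio would take packaged food + printed materials + ceramic tiles: 19 m³ used, total 4485.
Replace packaged food with insulation panels: the trade gains 920 net, giving 5405 at 25 m³.

5405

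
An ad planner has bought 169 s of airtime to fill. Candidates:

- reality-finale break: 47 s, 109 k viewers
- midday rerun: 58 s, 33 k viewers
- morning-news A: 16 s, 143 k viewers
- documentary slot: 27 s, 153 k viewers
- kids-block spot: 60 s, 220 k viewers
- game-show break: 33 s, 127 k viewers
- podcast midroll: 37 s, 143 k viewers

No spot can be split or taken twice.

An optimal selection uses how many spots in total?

Best achievable expected reach is 675.
reality-finale break + morning-news A + documentary slot + game-show break + podcast midroll hits 675 at 160 s.
Every optimal selection uses 5 spots.

5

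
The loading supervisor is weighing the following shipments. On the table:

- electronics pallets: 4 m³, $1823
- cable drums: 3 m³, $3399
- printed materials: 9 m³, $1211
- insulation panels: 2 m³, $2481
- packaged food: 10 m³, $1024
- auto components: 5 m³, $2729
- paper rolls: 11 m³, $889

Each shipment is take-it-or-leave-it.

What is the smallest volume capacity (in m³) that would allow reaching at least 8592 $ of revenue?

Look for the lowest-volume combination reaching 8592.
cable drums + insulation panels + auto components: 8609 revenue at 10 m³.
No combination under 10 m³ hits 8592.

10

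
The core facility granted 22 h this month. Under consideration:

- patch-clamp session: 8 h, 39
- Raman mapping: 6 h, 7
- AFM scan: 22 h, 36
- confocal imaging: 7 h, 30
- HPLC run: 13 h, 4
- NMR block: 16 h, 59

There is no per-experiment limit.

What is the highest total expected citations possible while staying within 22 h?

Taking the top-ratio experiments first gives 2×patch-clamp session + Raman mapping for 85 (22 h).
Dropping patch-clamp session and Raman mapping frees 14 h; slotting in 2×confocal imaging (14 h) lifts the total to 99 at 22 h.

99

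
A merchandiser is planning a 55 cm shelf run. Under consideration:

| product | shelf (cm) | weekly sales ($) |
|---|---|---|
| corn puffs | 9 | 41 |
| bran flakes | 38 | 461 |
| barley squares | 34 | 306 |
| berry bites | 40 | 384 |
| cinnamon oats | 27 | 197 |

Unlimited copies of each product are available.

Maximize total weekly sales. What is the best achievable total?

502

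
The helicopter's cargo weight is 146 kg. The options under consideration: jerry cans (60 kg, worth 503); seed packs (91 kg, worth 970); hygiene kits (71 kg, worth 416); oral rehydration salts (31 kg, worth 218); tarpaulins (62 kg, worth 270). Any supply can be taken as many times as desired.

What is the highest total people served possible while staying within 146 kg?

Ranking by ratio (people served/kg): seed packs 10.66, jerry cans 8.38, oral rehydration salts 7.03.
Seed packs + oral rehydration salts uses 122 of the 146 kg and totals 1188.
Nothing else within 146 kg beats 1188.

1188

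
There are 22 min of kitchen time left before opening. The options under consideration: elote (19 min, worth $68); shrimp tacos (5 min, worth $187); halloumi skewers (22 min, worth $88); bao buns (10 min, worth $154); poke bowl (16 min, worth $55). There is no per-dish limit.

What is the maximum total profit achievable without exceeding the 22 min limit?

Best packing: 4×shrimp tacos — 20 min, 748 total.

748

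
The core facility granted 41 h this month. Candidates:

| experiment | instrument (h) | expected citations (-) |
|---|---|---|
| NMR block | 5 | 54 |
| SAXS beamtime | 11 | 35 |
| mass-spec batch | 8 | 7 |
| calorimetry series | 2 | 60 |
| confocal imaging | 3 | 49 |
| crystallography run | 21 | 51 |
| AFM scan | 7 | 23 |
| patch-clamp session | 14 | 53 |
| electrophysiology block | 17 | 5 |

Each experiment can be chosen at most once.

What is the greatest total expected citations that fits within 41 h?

251

Filling by ratio: NMR block + mass-spec batch + calorimetry series + confocal imaging + AFM scan + patch-clamp session for 246, with 2 h left unused.
The 15 h tied up in mass-spec batch and AFM scan is better spent on SAXS beamtime — total rises to 251 (35 h).
No other feasible combination exceeds 251.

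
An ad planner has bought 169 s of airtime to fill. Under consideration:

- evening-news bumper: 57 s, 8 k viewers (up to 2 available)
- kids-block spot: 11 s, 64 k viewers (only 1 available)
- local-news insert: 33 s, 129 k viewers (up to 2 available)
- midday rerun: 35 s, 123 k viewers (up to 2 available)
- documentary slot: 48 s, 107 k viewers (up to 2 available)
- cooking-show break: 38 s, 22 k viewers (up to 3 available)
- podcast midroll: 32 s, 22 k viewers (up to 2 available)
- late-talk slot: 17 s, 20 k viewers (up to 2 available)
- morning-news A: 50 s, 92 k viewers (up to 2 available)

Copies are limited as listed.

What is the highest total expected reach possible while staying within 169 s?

Density check — kids-block spot 5.82, local-news insert 3.91, midday rerun 3.51 are the best per s.
Kids-block spot + 2×local-news insert + 2×midday rerun + late-talk slot uses 164 of the 169 s and totals 588.
The spare 5 s is too small for any remaining spot, and no exchange beats 588.

588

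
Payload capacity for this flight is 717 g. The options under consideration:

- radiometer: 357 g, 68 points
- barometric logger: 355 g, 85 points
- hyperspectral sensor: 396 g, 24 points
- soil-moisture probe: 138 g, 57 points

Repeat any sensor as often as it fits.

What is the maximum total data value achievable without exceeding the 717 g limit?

285

Best packing: 5×soil-moisture probe — 690 g, 285 total.
Nothing else within 717 g beats 285.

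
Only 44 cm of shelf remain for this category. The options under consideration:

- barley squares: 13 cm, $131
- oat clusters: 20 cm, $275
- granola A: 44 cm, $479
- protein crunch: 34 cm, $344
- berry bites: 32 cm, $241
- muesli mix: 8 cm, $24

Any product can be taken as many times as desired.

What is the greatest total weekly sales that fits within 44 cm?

550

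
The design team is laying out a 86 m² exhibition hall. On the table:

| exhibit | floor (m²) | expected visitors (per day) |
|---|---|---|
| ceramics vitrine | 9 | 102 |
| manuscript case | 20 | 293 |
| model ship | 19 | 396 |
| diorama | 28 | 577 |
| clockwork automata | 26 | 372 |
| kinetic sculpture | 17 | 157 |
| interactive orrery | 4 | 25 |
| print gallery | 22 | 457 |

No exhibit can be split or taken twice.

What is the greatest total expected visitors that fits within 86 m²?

Filling by ratio: ceramics vitrine + model ship + diorama + interactive orrery + print gallery for 1557, with 4 m² left unused.
Replace ceramics vitrine and interactive orrery with kinetic sculpture: the trade gains 30 net, giving 1587 at 86 m².
The closest alternative, ceramics vitrine + model ship + diorama + interactive orrery + print gallery, reaches only 1557.

1587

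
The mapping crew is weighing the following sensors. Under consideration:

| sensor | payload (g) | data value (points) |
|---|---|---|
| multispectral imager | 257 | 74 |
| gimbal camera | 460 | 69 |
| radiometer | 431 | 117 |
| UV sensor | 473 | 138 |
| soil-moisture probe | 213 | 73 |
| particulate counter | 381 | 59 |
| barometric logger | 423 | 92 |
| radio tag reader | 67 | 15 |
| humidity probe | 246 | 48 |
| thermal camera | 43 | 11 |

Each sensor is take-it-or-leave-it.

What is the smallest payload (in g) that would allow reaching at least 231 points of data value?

796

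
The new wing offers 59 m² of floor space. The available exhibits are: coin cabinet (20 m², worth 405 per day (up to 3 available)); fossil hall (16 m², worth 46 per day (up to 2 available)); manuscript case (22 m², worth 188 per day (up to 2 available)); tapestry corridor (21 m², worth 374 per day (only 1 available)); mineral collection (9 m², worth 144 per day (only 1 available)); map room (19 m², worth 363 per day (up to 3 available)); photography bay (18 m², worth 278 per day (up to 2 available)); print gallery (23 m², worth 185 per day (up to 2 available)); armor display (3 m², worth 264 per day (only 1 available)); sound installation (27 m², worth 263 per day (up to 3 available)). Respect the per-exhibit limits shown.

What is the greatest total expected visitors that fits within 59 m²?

A density-first pass picks 2×coin cabinet + mineral collection + armor display — 1218 at 52 m².
Dropping 2×coin cabinet and mineral collection frees 49 m²; slotting in 2×map room + photography bay (56 m²) lifts the total to 1268 at 59 m².
That's the maximum — no swap from here does better than 1268.

1268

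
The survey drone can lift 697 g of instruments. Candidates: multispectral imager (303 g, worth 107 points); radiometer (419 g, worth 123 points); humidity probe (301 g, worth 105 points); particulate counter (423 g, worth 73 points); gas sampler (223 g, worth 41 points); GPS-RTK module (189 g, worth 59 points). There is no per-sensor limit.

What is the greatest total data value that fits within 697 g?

Density check — multispectral imager 0.35, humidity probe 0.35, GPS-RTK module 0.31, radiometer 0.29 are the best per g.
Taking the top-ratio sensors first gives 2×multispectral imager for 214 (606 g).
The 303 g tied up in multispectral imager is better spent on 2×GPS-RTK module — total rises to 225 (681 g).

225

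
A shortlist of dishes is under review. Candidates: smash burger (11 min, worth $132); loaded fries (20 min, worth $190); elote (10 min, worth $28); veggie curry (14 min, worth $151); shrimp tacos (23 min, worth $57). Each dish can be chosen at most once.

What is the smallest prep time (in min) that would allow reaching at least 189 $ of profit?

20

Need the lightest bundle worth ≥ 189.
loaded fries reaches 190 using 20 min.
Below 20 min the best achievable stays under 189.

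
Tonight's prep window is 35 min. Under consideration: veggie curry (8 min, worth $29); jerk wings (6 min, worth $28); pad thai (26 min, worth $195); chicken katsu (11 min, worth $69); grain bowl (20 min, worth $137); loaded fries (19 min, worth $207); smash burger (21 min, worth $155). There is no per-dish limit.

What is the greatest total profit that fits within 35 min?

By profit per min: loaded fries 10.89, pad thai 7.50, smash burger 7.38, grain bowl 6.85 lead.
Chicken katsu + loaded fries uses 30 of the 35 min and totals 276.
No other feasible combination exceeds 276.

276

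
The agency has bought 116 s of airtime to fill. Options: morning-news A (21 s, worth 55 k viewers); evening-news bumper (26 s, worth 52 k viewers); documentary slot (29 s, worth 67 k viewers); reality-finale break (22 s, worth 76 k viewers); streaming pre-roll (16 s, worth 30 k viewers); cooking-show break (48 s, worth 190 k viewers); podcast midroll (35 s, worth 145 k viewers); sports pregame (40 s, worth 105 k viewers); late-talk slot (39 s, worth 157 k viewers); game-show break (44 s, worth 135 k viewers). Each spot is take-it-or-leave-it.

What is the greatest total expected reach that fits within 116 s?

Greedy by ratio would take reality-finale break + streaming pre-roll + podcast midroll + late-talk slot: 112 s used, total 408.
Dropping streaming pre-roll and podcast midroll frees 51 s; slotting in cooking-show break (48 s) lifts the total to 423 at 109 s.

423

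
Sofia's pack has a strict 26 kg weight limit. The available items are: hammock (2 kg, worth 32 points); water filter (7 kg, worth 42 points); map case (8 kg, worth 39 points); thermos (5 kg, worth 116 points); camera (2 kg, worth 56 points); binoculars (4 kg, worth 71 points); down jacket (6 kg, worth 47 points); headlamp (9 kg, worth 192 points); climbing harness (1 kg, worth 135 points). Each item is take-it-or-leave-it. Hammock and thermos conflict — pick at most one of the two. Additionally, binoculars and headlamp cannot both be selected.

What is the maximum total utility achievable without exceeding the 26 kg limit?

546

By utility per kg: climbing harness 135.00, camera 28.00, thermos 23.20 lead.
Thermos + camera + down jacket + headlamp + climbing harness uses 23 of the 26 kg and totals 546.
Next best is water filter + thermos + camera + headlamp + climbing harness at 541 (24 kg) — short by 5.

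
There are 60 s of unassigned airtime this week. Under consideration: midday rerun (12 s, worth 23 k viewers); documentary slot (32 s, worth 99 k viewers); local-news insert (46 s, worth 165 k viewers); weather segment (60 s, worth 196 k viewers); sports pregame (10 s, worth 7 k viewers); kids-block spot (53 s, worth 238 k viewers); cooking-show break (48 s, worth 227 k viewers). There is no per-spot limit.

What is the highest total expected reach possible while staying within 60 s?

250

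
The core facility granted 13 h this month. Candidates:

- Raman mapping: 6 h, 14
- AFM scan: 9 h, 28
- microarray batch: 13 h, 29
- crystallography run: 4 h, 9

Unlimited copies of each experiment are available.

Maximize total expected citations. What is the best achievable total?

AFM scan + crystallography run uses 13 of the 13 h and totals 37.
That's the maximum — no swap from here does better than 37.

37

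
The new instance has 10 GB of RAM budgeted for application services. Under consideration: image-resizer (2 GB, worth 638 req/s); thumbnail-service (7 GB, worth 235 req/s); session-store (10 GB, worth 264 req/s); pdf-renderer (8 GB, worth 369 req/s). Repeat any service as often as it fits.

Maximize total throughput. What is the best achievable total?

3190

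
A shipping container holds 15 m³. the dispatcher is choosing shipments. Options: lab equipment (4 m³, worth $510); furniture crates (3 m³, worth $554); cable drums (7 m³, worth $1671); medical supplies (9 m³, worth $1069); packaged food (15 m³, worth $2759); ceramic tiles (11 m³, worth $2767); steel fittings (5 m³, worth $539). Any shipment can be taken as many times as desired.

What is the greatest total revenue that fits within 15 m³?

A density-first pass picks furniture crates + ceramic tiles — 3321 at 14 m³.
Dropping furniture crates and ceramic tiles frees 14 m³; slotting in 2×cable drums (14 m³) lifts the total to 3342 at 14 m³.
Every other selection either busts 15 m³ or fails to beat 3342.

3342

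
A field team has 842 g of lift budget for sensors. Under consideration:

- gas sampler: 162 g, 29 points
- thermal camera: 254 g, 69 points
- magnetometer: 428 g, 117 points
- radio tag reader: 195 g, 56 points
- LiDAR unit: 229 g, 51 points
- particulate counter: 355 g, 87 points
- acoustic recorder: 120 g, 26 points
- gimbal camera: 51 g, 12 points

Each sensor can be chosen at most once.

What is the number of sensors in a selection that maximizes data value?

3

Optimal total is 216.
magnetometer + particulate counter + gimbal camera hits 216 at 834 g.
Any selection reaching 216 contains exactly 3 sensors.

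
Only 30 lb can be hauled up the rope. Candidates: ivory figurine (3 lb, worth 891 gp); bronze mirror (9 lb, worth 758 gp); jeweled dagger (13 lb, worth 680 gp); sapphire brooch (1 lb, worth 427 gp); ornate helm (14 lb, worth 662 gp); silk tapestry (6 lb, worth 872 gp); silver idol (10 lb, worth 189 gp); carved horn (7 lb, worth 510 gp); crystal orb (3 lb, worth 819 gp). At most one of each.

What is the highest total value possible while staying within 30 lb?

4277

Ivory figurine + bronze mirror + sapphire brooch + silk tapestry + carved horn + crystal orb uses 29 of the 30 lb and totals 4277.
The closest alternative, ivory figurine + bronze mirror + silk tapestry + carved horn + crystal orb, reaches only 3850.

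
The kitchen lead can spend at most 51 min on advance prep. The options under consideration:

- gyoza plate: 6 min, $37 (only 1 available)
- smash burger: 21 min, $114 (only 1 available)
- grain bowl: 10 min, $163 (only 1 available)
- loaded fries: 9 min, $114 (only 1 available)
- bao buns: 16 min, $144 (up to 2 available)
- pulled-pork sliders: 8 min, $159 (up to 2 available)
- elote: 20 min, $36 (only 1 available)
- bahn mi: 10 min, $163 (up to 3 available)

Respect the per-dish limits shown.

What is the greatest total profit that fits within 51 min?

Ranking by ratio (profit/min): pulled-pork sliders 19.88, grain bowl 16.30, bahn mi 16.30.
The ratio heuristic lands on grain bowl + 2×pulled-pork sliders + 2×bahn mi (807) but leaves 5 min idle.
Replace pulled-pork sliders with bahn mi: the trade gains 4 net, giving 811 at 48 min.

811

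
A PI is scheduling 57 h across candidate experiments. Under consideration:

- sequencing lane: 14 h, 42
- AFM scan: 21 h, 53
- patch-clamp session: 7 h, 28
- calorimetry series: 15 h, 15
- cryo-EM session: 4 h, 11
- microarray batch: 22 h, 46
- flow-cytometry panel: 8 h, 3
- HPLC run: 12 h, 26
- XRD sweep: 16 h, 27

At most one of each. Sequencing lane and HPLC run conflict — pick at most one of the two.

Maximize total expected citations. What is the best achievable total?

141

By expected citations per h: patch-clamp session 4.00, sequencing lane 3.00, cryo-EM session 2.75 lead.
A density-first pass picks sequencing lane + AFM scan + patch-clamp session + cryo-EM session + flow-cytometry panel — 137 at 54 h.
Replace patch-clamp session and cryo-EM session and flow-cytometry panel with microarray batch: the trade gains 4 net, giving 141 at 57 h.
That's the maximum — no feasible swap from here does better than 141.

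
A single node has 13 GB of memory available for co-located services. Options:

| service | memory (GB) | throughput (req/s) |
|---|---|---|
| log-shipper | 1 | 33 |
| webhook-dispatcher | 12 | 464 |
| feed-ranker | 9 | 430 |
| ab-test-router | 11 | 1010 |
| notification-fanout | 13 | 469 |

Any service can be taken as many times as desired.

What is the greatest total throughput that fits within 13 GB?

1076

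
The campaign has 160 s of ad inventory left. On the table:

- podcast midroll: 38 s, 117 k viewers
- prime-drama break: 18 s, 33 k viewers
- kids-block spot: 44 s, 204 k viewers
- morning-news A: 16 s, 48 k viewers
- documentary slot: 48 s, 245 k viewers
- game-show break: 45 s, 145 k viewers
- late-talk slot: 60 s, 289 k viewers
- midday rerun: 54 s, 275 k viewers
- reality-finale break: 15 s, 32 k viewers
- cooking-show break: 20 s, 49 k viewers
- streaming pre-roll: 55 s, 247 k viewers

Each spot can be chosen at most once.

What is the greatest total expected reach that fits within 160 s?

768

By expected reach per s: documentary slot 5.10, midday rerun 5.09, late-talk slot 4.82, kids-block spot 4.64 lead.
Filling by ratio: kids-block spot + documentary slot + midday rerun for 724, with 14 s left unused.
Dropping documentary slot frees 48 s; slotting in late-talk slot (60 s) lifts the total to 768 at 158 s.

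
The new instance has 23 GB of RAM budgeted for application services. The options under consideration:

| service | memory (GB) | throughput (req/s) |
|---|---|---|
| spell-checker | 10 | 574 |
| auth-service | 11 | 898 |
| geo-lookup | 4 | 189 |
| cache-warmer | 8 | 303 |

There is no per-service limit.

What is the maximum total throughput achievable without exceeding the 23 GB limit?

1796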